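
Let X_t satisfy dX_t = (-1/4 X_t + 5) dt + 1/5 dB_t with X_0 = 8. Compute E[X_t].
E[X_t] = 20 - 12*exp(-t/4)

Taking expectations and using E[dB_t] = 0, the mean m(t) = E[X_t] satisfies the ODE m'(t) = a m(t) + b with m(0) = x_0. With a = -1/4, b = 5, x_0 = 8, the solution is
  m(t) = x_0 * exp(a t) + (b/a) * (exp(a t) - 1)
       = 8 * exp((-1/4) t) + (5/(-1/4)) * (exp((-1/4) t) - 1)
       = 20 - 12*exp(-t/4).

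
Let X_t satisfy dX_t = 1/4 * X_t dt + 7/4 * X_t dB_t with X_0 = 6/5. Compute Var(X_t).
Var(X_t) = 36*(exp(49*t/16) - 1)*exp(t/2)/25

For GBM dX = mu X dt + sigma X dB with X_0 = x_0, apply Itô to Y = log X: dY = (mu - sigma^2/2) dt + sigma dB, so Y_t = log(x_0) + (mu - sigma^2/2) t + sigma B_t and hence X_t = x_0 * exp((mu - sigma^2/2) t + sigma B_t).
With mu = 1/4, sigma = 7/4, x_0 = 6/5, this gives:
  X_t = 6/5 * exp((-41/32) * t + (7/4) * B_t).
Since sigma*B_t ~ Normal(0, sigma^2 t), E[exp(sigma*B_t)] = exp(sigma^2 t / 2); so E[X_t] = x_0 * exp((mu - sigma^2/2) t) * exp(sigma^2 t / 2) = x_0 * exp(mu t) = 6*exp(t/4)/5.
Var(X_t) = E[X_t^2] - (E[X_t])^2 = x_0^2 * exp(2 mu t) * (exp(sigma^2 t) - 1) = 36*(exp(49*t/16) - 1)*exp(t/2)/25.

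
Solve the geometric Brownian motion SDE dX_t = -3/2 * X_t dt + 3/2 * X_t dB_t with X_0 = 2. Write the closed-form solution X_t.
X_t = 2 * exp((-21/8) * t + (3/2) * B_t)

For GBM dX = mu X dt + sigma X dB with X_0 = x_0, apply Itô to Y = log X: dY = (mu - sigma^2/2) dt + sigma dB, so Y_t = log(x_0) + (mu - sigma^2/2) t + sigma B_t and hence X_t = x_0 * exp((mu - sigma^2/2) t + sigma B_t).
With mu = -3/2, sigma = 3/2, x_0 = 2, this gives:
  X_t = 2 * exp((-21/8) * t + (3/2) * B_t).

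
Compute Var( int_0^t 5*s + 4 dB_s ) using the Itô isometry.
Var = t*(25*t^2 + 60*t + 48)/3

The Itô integral of a deterministic integrand f(s) has mean 0 because each increment f(s) * (B_{s+ds} - B_s) has mean 0. By the Itô isometry:
  Var( int_0^t f(s) dB_s ) = E[ (int_0^t f(s) dB_s)^2 ] = int_0^t f(s)^2 ds.
Here f(s) = 5*s + 4, so f(s)^2 = (5*s + 4)^2. Integrate:
  int_0^t ((5*s + 4)^2) ds = t*(25*t^2 + 60*t + 48)/3.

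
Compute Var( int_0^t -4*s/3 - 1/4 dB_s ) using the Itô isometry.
Var = t*(256*t^2 + 144*t + 27)/432

The Itô integral of a deterministic integrand f(s) has mean 0 because each increment f(s) * (B_{s+ds} - B_s) has mean 0. By the Itô isometry:
  Var( int_0^t f(s) dB_s ) = E[ (int_0^t f(s) dB_s)^2 ] = int_0^t f(s)^2 ds.
Here f(s) = -4*s/3 - 1/4, so f(s)^2 = (16*s + 3)^2/144. Integrate:
  int_0^t ((16*s + 3)^2/144) ds = t*(256*t^2 + 144*t + 27)/432.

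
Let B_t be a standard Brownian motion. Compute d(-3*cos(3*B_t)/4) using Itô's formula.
d(-3*cos(3*B_t)/4) = (27*cos(3*B_t)/8) dt + (9*sin(3*B_t)/4) dB_t

Itô's formula for f(B_t) gives d f(B_t) = f'(B_t) dB_t + (1/2) f''(B_t) dt. Compute derivatives of f(x) = -3*cos(3*x)/4:
  f'(x)  = 9*sin(3*x)/4
  f''(x) = 27*cos(3*x)/4
Substitute x = B_t and multiply the f'' term by 1/2:
  drift     = (1/2) * (27*cos(3*x)/4) evaluated at B_t = 27*cos(3*B_t)/8
  diffusion = (9*sin(3*x)/4) evaluated at B_t = 9*sin(3*B_t)/4
Therefore d(-3*cos(3*B_t)/4) = (27*cos(3*B_t)/8) dt + (9*sin(3*B_t)/4) dB_t.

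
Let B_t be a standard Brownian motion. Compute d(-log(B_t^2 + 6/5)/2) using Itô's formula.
d(-log(B_t^2 + 6/5)/2) = (5*(5*B_t^2 - 6)/(2*(5*B_t^2 + 6)^2)) dt + (-5*B_t/(5*B_t^2 + 6)) dB_t

Itô's formula for f(B_t) gives d f(B_t) = f'(B_t) dB_t + (1/2) f''(B_t) dt. Compute derivatives of f(x) = -log(x^2 + 6/5)/2:
  f'(x)  = -5*x/(5*x^2 + 6)
  f''(x) = 5*(5*x^2 - 6)/(5*x^2 + 6)^2
Substitute x = B_t and multiply the f'' term by 1/2:
  drift     = (1/2) * (5*(5*x^2 - 6)/(5*x^2 + 6)^2) evaluated at B_t = 5*(5*B_t^2 - 6)/(2*(5*B_t^2 + 6)^2)
  diffusion = (-5*x/(5*x^2 + 6)) evaluated at B_t = -5*B_t/(5*B_t^2 + 6)
Therefore d(-log(B_t^2 + 6/5)/2) = (5*(5*B_t^2 - 6)/(2*(5*B_t^2 + 6)^2)) dt + (-5*B_t/(5*B_t^2 + 6)) dB_t.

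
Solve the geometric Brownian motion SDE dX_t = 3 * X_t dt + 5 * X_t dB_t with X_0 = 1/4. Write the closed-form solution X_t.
X_t = 1/4 * exp((-19/2) * t + (5) * B_t)

For GBM dX = mu X dt + sigma X dB with X_0 = x_0, apply Itô to Y = log X: dY = (mu - sigma^2/2) dt + sigma dB, so Y_t = log(x_0) + (mu - sigma^2/2) t + sigma B_t and hence X_t = x_0 * exp((mu - sigma^2/2) t + sigma B_t).
With mu = 3, sigma = 5, x_0 = 1/4, this gives:
  X_t = 1/4 * exp((-19/2) * t + (5) * B_t).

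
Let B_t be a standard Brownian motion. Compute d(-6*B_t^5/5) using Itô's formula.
d(-6*B_t^5/5) = (-12*B_t^3) dt + (-6*B_t^4) dB_t

Itô's formula for f(B_t) gives d f(B_t) = f'(B_t) dB_t + (1/2) f''(B_t) dt. Compute derivatives of f(x) = -6*x^5/5:
  f'(x)  = -6*x^4
  f''(x) = -24*x^3
Substitute x = B_t and multiply the f'' term by 1/2:
  drift     = (1/2) * (-24*x^3) evaluated at B_t = -12*B_t^3
  diffusion = (-6*x^4) evaluated at B_t = -6*B_t^4
Therefore d(-6*B_t^5/5) = (-12*B_t^3) dt + (-6*B_t^4) dB_t.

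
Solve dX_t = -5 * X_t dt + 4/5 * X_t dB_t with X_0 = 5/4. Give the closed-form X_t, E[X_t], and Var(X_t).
X_t = 5/4 * exp((-133/25) t + (4/5) B_t); E[X_t] = 5*exp(-5*t)/4; Var(X_t) = (25*exp(16*t/25) - 25)*exp(-10*t)/16

For GBM dX = mu X dt + sigma X dB with X_0 = x_0, apply Itô to Y = log X: dY = (mu - sigma^2/2) dt + sigma dB, so Y_t = log(x_0) + (mu - sigma^2/2) t + sigma B_t and hence X_t = x_0 * exp((mu - sigma^2/2) t + sigma B_t).
With mu = -5, sigma = 4/5, x_0 = 5/4, this gives:
  X_t = 5/4 * exp((-133/25) * t + (4/5) * B_t).
Since sigma*B_t ~ Normal(0, sigma^2 t), E[exp(sigma*B_t)] = exp(sigma^2 t / 2); so E[X_t] = x_0 * exp((mu - sigma^2/2) t) * exp(sigma^2 t / 2) = x_0 * exp(mu t) = 5*exp(-5*t)/4.
Var(X_t) = E[X_t^2] - (E[X_t])^2 = x_0^2 * exp(2 mu t) * (exp(sigma^2 t) - 1) = (25*exp(16*t/25) - 25)*exp(-10*t)/16.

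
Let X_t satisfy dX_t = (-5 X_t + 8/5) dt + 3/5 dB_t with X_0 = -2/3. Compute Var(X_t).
Var(X_t) = 9/250 - 9*exp(-10*t)/250

The variance V(t) = Var(X_t) satisfies V'(t) = 2 a V(t) + c^2 with V(0) = 0 (drift coefficient is linear in X, diffusion is constant). With a = -5, c = 3/5, the solution is
  V(t) = (c^2 / (2 a)) * (exp(2 a t) - 1)
       = ((3/5)^2 / (2*(-5))) * (exp((-10) t) - 1)
       = 9/250 - 9*exp(-10*t)/250.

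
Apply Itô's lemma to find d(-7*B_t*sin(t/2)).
d(-7*B_t*sin(t/2)) = (-7*B_t*cos(t/2)/2) dt + (-7*sin(t/2)) dB_t

Itô's formula for f(t, x): d f(t, B_t) = (f_t + (1/2) f_xx) dt + f_x dB_t. Compute partials of f(t, x) = -7*x*sin(t/2):
  f_t(t,x)  = -7*x*cos(t/2)/2
  f_x(t,x)  = -7*sin(t/2)
  f_xx(t,x) = 0
Assemble drift = f_t + (1/2) f_xx = -7*x*cos(t/2)/2 and diffusion = f_x = -7*sin(t/2). Substituting x = B_t:
  d(-7*B_t*sin(t/2)) = (-7*B_t*cos(t/2)/2) dt + (-7*sin(t/2)) dB_t.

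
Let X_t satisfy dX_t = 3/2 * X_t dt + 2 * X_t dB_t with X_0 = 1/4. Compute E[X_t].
E[X_t] = exp(3*t/2)/4

For GBM dX = mu X dt + sigma X dB with X_0 = x_0, apply Itô to Y = log X: dY = (mu - sigma^2/2) dt + sigma dB, so Y_t = log(x_0) + (mu - sigma^2/2) t + sigma B_t and hence X_t = x_0 * exp((mu - sigma^2/2) t + sigma B_t).
With mu = 3/2, sigma = 2, x_0 = 1/4, this gives:
  X_t = 1/4 * exp((-1/2) * t + (2) * B_t).
Since sigma*B_t ~ Normal(0, sigma^2 t), E[exp(sigma*B_t)] = exp(sigma^2 t / 2); so E[X_t] = x_0 * exp((mu - sigma^2/2) t) * exp(sigma^2 t / 2) = x_0 * exp(mu t) = exp(3*t/2)/4.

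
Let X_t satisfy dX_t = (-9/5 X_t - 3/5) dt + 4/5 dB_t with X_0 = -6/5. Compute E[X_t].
E[X_t] = -1/3 - 13*exp(-9*t/5)/15

Taking expectations and using E[dB_t] = 0, the mean m(t) = E[X_t] satisfies the ODE m'(t) = a m(t) + b with m(0) = x_0. With a = -9/5, b = -3/5, x_0 = -6/5, the solution is
  m(t) = x_0 * exp(a t) + (b/a) * (exp(a t) - 1)
       = (-6/5) * exp((-9/5) t) + ((-3/5)/(-9/5)) * (exp((-9/5) t) - 1)
       = -1/3 - 13*exp(-9*t/5)/15.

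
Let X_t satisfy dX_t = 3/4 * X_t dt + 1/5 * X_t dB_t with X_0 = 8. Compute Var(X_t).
Var(X_t) = 64*(exp(t/25) - 1)*exp(3*t/2)

For GBM dX = mu X dt + sigma X dB with X_0 = x_0, apply Itô to Y = log X: dY = (mu - sigma^2/2) dt + sigma dB, so Y_t = log(x_0) + (mu - sigma^2/2) t + sigma B_t and hence X_t = x_0 * exp((mu - sigma^2/2) t + sigma B_t).
With mu = 3/4, sigma = 1/5, x_0 = 8, this gives:
  X_t = 8 * exp((73/100) * t + (1/5) * B_t).
Since sigma*B_t ~ Normal(0, sigma^2 t), E[exp(sigma*B_t)] = exp(sigma^2 t / 2); so E[X_t] = x_0 * exp((mu - sigma^2/2) t) * exp(sigma^2 t / 2) = x_0 * exp(mu t) = 8*exp(3*t/4).
Var(X_t) = E[X_t^2] - (E[X_t])^2 = x_0^2 * exp(2 mu t) * (exp(sigma^2 t) - 1) = 64*(exp(t/25) - 1)*exp(3*t/2).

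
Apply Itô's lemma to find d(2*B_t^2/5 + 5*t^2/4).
d(2*B_t^2/5 + 5*t^2/4) = (5*t/2 + 2/5) dt + (4*B_t/5) dB_t

Itô's formula for f(t, x): d f(t, B_t) = (f_t + (1/2) f_xx) dt + f_x dB_t. Compute partials of f(t, x) = 5*t^2/4 + 2*x^2/5:
  f_t(t,x)  = 5*t/2
  f_x(t,x)  = 4*x/5
  f_xx(t,x) = 4/5
Assemble drift = f_t + (1/2) f_xx = 5*t/2 + 2/5 and diffusion = f_x = 4*x/5. Substituting x = B_t:
  d(2*B_t^2/5 + 5*t^2/4) = (5*t/2 + 2/5) dt + (4*B_t/5) dB_t.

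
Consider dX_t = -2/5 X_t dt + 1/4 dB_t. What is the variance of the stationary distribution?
lim Var(X_t) = 5/64

The OU SDE dX = -theta X dt + sigma dB admits the integrating factor exp(theta t): d(exp(theta t) X_t) = sigma exp(theta t) dB_t. Integrating from 0 to t gives X_t = x_0 * exp(-theta t) + sigma * int_0^t exp(-theta (t-s)) dB_s for any initial x_0. The Itô integral has variance (by the Itô isometry) sigma^2 * int_0^t exp(-2 theta (t - s)) ds = sigma^2 * (1 - exp(-2 theta t)) / (2 theta), independent of x_0.
With theta = 2/5, sigma = 1/4:
  Var(X_t) = (1/4)^2 * (1 - exp(-2*2/5 t)) / (2 * 2/5) = 5/64 - 5*exp(-4*t/5)/64.
As t -> infinity, exp(-2*2/5 t) -> 0, so the stationary variance is sigma^2 / (2 theta) = 5/64.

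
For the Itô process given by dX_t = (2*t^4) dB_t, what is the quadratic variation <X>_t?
<X>_t = 4*t^9/9

For an Itô process dX_t = a(t) dt + b(t) dB_t, the quadratic variation is <X>_t = int_0^t b(s)^2 ds (the drift term does not contribute). Here b(s) = 2*s^4, so
  b(s)^2 = 4*s^8.
Integrating from 0 to t:
  <X>_t = int_0^t (4*s^8) ds = 4*t^9/9.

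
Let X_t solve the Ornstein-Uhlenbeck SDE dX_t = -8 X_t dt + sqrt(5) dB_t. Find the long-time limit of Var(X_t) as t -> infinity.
lim Var(X_t) = 5/16

The OU SDE dX = -theta X dt + sigma dB admits the integrating factor exp(theta t): d(exp(theta t) X_t) = sigma exp(theta t) dB_t. Integrating from 0 to t gives X_t = x_0 * exp(-theta t) + sigma * int_0^t exp(-theta (t-s)) dB_s for any initial x_0. The Itô integral has variance (by the Itô isometry) sigma^2 * int_0^t exp(-2 theta (t - s)) ds = sigma^2 * (1 - exp(-2 theta t)) / (2 theta), independent of x_0.
With theta = 8, sigma = sqrt(5):
  Var(X_t) = (sqrt(5))^2 * (1 - exp(-2*8 t)) / (2 * 8) = 5/16 - 5*exp(-16*t)/16.
As t -> infinity, exp(-2*8 t) -> 0, so the stationary variance is sigma^2 / (2 theta) = 5/16.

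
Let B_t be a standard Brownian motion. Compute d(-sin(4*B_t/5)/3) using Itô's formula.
d(-sin(4*B_t/5)/3) = (8*sin(4*B_t/5)/75) dt + (-4*cos(4*B_t/5)/15) dB_t

Itô's formula for f(B_t) gives d f(B_t) = f'(B_t) dB_t + (1/2) f''(B_t) dt. Compute derivatives of f(x) = -sin(4*x/5)/3:
  f'(x)  = -4*cos(4*x/5)/15
  f''(x) = 16*sin(4*x/5)/75
Substitute x = B_t and multiply the f'' term by 1/2:
  drift     = (1/2) * (16*sin(4*x/5)/75) evaluated at B_t = 8*sin(4*B_t/5)/75
  diffusion = (-4*cos(4*x/5)/15) evaluated at B_t = -4*cos(4*B_t/5)/15
Therefore d(-sin(4*B_t/5)/3) = (8*sin(4*B_t/5)/75) dt + (-4*cos(4*B_t/5)/15) dB_t.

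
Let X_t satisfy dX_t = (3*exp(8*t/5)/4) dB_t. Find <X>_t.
<X>_t = 45*exp(16*t/5)/256 - 45/256

For an Itô process dX_t = a(t) dt + b(t) dB_t, the quadratic variation is <X>_t = int_0^t b(s)^2 ds (the drift term does not contribute). Here b(s) = 3*exp(8*s/5)/4, so
  b(s)^2 = 9*exp(16*s/5)/16.
Integrating from 0 to t:
  <X>_t = int_0^t (9*exp(16*s/5)/16) ds = 45*exp(16*t/5)/256 - 45/256.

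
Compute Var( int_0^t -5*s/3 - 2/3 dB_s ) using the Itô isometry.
Var = t*(25*t^2 + 30*t + 12)/27

The Itô integral of a deterministic integrand f(s) has mean 0 because each increment f(s) * (B_{s+ds} - B_s) has mean 0. By the Itô isometry:
  Var( int_0^t f(s) dB_s ) = E[ (int_0^t f(s) dB_s)^2 ] = int_0^t f(s)^2 ds.
Here f(s) = -5*s/3 - 2/3, so f(s)^2 = (5*s + 2)^2/9. Integrate:
  int_0^t ((5*s + 2)^2/9) ds = t*(25*t^2 + 30*t + 12)/27.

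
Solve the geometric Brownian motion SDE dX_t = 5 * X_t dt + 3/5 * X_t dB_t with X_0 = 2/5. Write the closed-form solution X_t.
X_t = 2/5 * exp((241/50) * t + (3/5) * B_t)

For GBM dX = mu X dt + sigma X dB with X_0 = x_0, apply Itô to Y = log X: dY = (mu - sigma^2/2) dt + sigma dB, so Y_t = log(x_0) + (mu - sigma^2/2) t + sigma B_t and hence X_t = x_0 * exp((mu - sigma^2/2) t + sigma B_t).
With mu = 5, sigma = 3/5, x_0 = 2/5, this gives:
  X_t = 2/5 * exp((241/50) * t + (3/5) * B_t).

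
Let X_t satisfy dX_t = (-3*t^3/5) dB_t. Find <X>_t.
<X>_t = 9*t^7/175

For an Itô process dX_t = a(t) dt + b(t) dB_t, the quadratic variation is <X>_t = int_0^t b(s)^2 ds (the drift term does not contribute). Here b(s) = -3*s^3/5, so
  b(s)^2 = 9*s^6/25.
Integrating from 0 to t:
  <X>_t = int_0^t (9*s^6/25) ds = 9*t^7/175.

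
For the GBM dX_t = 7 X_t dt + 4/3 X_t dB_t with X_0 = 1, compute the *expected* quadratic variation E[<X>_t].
E[<X>_t] = 8*exp(142*t/9)/71 - 8/71

<X>_t = int_0^t ((4/3) * X_s)^2 ds. Taking expectation inside the integral: E[<X>_t] = (4/3)^2 * int_0^t E[X_s^2] ds. For GBM, E[X_s^2] = x_0^2 * exp((2 mu + sigma^2) s). Integrating:
  E[<X>_t] = (4/3)^2 * 1^2 * (exp((2*7 + (4/3)^2) t) - 1) / (2*7 + (4/3)^2)
           = (4/3)^2 * 1^2 * (exp((142/9) t) - 1) / (142/9) = 8*exp(142*t/9)/71 - 8/71.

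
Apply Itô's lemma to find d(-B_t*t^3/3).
d(-B_t*t^3/3) = (-B_t*t^2) dt + (-t^3/3) dB_t

Itô's formula for f(t, x): d f(t, B_t) = (f_t + (1/2) f_xx) dt + f_x dB_t. Compute partials of f(t, x) = -t^3*x/3:
  f_t(t,x)  = -t^2*x
  f_x(t,x)  = -t^3/3
  f_xx(t,x) = 0
Assemble drift = f_t + (1/2) f_xx = -t^2*x and diffusion = f_x = -t^3/3. Substituting x = B_t:
  d(-B_t*t^3/3) = (-B_t*t^2) dt + (-t^3/3) dB_t.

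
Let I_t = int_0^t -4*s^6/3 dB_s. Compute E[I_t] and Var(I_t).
E[I_t] = 0; Var(I_t) = 16*t^13/117

The Itô integral of a deterministic integrand f(s) has mean 0 because each increment f(s) * (B_{s+ds} - B_s) has mean 0. By the Itô isometry:
  Var( int_0^t f(s) dB_s ) = E[ (int_0^t f(s) dB_s)^2 ] = int_0^t f(s)^2 ds.
Here f(s) = -4*s^6/3, so f(s)^2 = 16*s^12/9. Integrate:
  int_0^t (16*s^12/9) ds = 16*t^13/117.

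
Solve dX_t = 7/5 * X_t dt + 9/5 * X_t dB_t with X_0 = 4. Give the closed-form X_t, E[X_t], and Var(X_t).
X_t = 4 * exp((-11/50) t + (9/5) B_t); E[X_t] = 4*exp(7*t/5); Var(X_t) = 16*(exp(81*t/25) - 1)*exp(14*t/5)

For GBM dX = mu X dt + sigma X dB with X_0 = x_0, apply Itô to Y = log X: dY = (mu - sigma^2/2) dt + sigma dB, so Y_t = log(x_0) + (mu - sigma^2/2) t + sigma B_t and hence X_t = x_0 * exp((mu - sigma^2/2) t + sigma B_t).
With mu = 7/5, sigma = 9/5, x_0 = 4, this gives:
  X_t = 4 * exp((-11/50) * t + (9/5) * B_t).
Since sigma*B_t ~ Normal(0, sigma^2 t), E[exp(sigma*B_t)] = exp(sigma^2 t / 2); so E[X_t] = x_0 * exp((mu - sigma^2/2) t) * exp(sigma^2 t / 2) = x_0 * exp(mu t) = 4*exp(7*t/5).
Var(X_t) = E[X_t^2] - (E[X_t])^2 = x_0^2 * exp(2 mu t) * (exp(sigma^2 t) - 1) = 16*(exp(81*t/25) - 1)*exp(14*t/5).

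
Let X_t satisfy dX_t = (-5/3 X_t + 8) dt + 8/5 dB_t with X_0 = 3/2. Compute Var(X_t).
Var(X_t) = 96/125 - 96*exp(-10*t/3)/125

The variance V(t) = Var(X_t) satisfies V'(t) = 2 a V(t) + c^2 with V(0) = 0 (drift coefficient is linear in X, diffusion is constant). With a = -5/3, c = 8/5, the solution is
  V(t) = (c^2 / (2 a)) * (exp(2 a t) - 1)
       = ((8/5)^2 / (2*(-5/3))) * (exp((-10/3) t) - 1)
       = 96/125 - 96*exp(-10*t/3)/125.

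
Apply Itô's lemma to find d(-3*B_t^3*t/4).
d(-3*B_t^3*t/4) = (3*B_t*(-B_t^2 - 3*t)/4) dt + (-9*B_t^2*t/4) dB_t

Itô's formula for f(t, x): d f(t, B_t) = (f_t + (1/2) f_xx) dt + f_x dB_t. Compute partials of f(t, x) = -3*t*x^3/4:
  f_t(t,x)  = -3*x^3/4
  f_x(t,x)  = -9*t*x^2/4
  f_xx(t,x) = -9*t*x/2
Assemble drift = f_t + (1/2) f_xx = 3*x*(-3*t - x^2)/4 and diffusion = f_x = -9*t*x^2/4. Substituting x = B_t:
  d(-3*B_t^3*t/4) = (3*B_t*(-B_t^2 - 3*t)/4) dt + (-9*B_t^2*t/4) dB_t.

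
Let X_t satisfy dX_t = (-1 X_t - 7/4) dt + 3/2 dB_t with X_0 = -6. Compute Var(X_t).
Var(X_t) = 9/8 - 9*exp(-2*t)/8

The variance V(t) = Var(X_t) satisfies V'(t) = 2 a V(t) + c^2 with V(0) = 0 (drift coefficient is linear in X, diffusion is constant). With a = -1, c = 3/2, the solution is
  V(t) = (c^2 / (2 a)) * (exp(2 a t) - 1)
       = ((3/2)^2 / (2*(-1))) * (exp((-2) t) - 1)
       = 9/8 - 9*exp(-2*t)/8.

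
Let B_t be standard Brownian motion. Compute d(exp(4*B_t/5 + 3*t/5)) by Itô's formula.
d(exp(4*B_t/5 + 3*t/5)) = (23*exp(4*B_t/5 + 3*t/5)/25) dt + (4*exp(4*B_t/5 + 3*t/5)/5) dB_t

Itô's formula for f(t, x): d f(t, B_t) = (f_t + (1/2) f_xx) dt + f_x dB_t. Compute partials of f(t, x) = exp(3*t/5 + 4*x/5):
  f_t(t,x)  = 3*exp(3*t/5 + 4*x/5)/5
  f_x(t,x)  = 4*exp(3*t/5 + 4*x/5)/5
  f_xx(t,x) = 16*exp(3*t/5 + 4*x/5)/25
Assemble drift = f_t + (1/2) f_xx = 23*exp(3*t/5 + 4*x/5)/25 and diffusion = f_x = 4*exp(3*t/5 + 4*x/5)/5. Substituting x = B_t:
  d(exp(4*B_t/5 + 3*t/5)) = (23*exp(4*B_t/5 + 3*t/5)/25) dt + (4*exp(4*B_t/5 + 3*t/5)/5) dB_t.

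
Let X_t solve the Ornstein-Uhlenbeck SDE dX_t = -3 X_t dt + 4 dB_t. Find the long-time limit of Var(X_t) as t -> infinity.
lim Var(X_t) = 8/3

The OU SDE dX = -theta X dt + sigma dB admits the integrating factor exp(theta t): d(exp(theta t) X_t) = sigma exp(theta t) dB_t. Integrating from 0 to t gives X_t = x_0 * exp(-theta t) + sigma * int_0^t exp(-theta (t-s)) dB_s for any initial x_0. The Itô integral has variance (by the Itô isometry) sigma^2 * int_0^t exp(-2 theta (t - s)) ds = sigma^2 * (1 - exp(-2 theta t)) / (2 theta), independent of x_0.
With theta = 3, sigma = 4:
  Var(X_t) = (4)^2 * (1 - exp(-2*3 t)) / (2 * 3) = 8/3 - 8*exp(-6*t)/3.
As t -> infinity, exp(-2*3 t) -> 0, so the stationary variance is sigma^2 / (2 theta) = 8/3.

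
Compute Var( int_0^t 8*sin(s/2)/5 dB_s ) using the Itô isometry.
Var = 32*t/25 - 32*sin(t)/25

The Itô integral of a deterministic integrand f(s) has mean 0 because each increment f(s) * (B_{s+ds} - B_s) has mean 0. By the Itô isometry:
  Var( int_0^t f(s) dB_s ) = E[ (int_0^t f(s) dB_s)^2 ] = int_0^t f(s)^2 ds.
Here f(s) = 8*sin(s/2)/5, so f(s)^2 = 64*sin(s/2)^2/25. Integrate:
  int_0^t (64*sin(s/2)^2/25) ds = 32*t/25 - 32*sin(t)/25.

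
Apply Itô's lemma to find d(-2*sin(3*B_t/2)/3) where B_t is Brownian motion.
d(-2*sin(3*B_t/2)/3) = (3*sin(3*B_t/2)/4) dt + (-cos(3*B_t/2)) dB_t

Itô's formula for f(B_t) gives d f(B_t) = f'(B_t) dB_t + (1/2) f''(B_t) dt. Compute derivatives of f(x) = -2*sin(3*x/2)/3:
  f'(x)  = -cos(3*x/2)
  f''(x) = 3*sin(3*x/2)/2
Substitute x = B_t and multiply the f'' term by 1/2:
  drift     = (1/2) * (3*sin(3*x/2)/2) evaluated at B_t = 3*sin(3*B_t/2)/4
  diffusion = (-cos(3*x/2)) evaluated at B_t = -cos(3*B_t/2)
Therefore d(-2*sin(3*B_t/2)/3) = (3*sin(3*B_t/2)/4) dt + (-cos(3*B_t/2)) dB_t.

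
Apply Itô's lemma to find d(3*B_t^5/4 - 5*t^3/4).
d(3*B_t^5/4 - 5*t^3/4) = (15*B_t^3/2 - 15*t^2/4) dt + (15*B_t^4/4) dB_t

Itô's formula for f(t, x): d f(t, B_t) = (f_t + (1/2) f_xx) dt + f_x dB_t. Compute partials of f(t, x) = -5*t^3/4 + 3*x^5/4:
  f_t(t,x)  = -15*t^2/4
  f_x(t,x)  = 15*x^4/4
  f_xx(t,x) = 15*x^3
Assemble drift = f_t + (1/2) f_xx = -15*t^2/4 + 15*x^3/2 and diffusion = f_x = 15*x^4/4. Substituting x = B_t:
  d(3*B_t^5/4 - 5*t^3/4) = (15*B_t^3/2 - 15*t^2/4) dt + (15*B_t^4/4) dB_t.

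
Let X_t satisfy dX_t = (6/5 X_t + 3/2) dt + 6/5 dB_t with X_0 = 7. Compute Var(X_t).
Var(X_t) = 3*exp(12*t/5)/5 - 3/5

The variance V(t) = Var(X_t) satisfies V'(t) = 2 a V(t) + c^2 with V(0) = 0 (drift coefficient is linear in X, diffusion is constant). With a = 6/5, c = 6/5, the solution is
  V(t) = (c^2 / (2 a)) * (exp(2 a t) - 1)
       = ((6/5)^2 / (2*(6/5))) * (exp((12/5) t) - 1)
       = 3*exp(12*t/5)/5 - 3/5.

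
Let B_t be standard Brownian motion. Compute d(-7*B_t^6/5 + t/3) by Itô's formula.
d(-7*B_t^6/5 + t/3) = (1/3 - 21*B_t^4) dt + (-42*B_t^5/5) dB_t

Itô's formula for f(t, x): d f(t, B_t) = (f_t + (1/2) f_xx) dt + f_x dB_t. Compute partials of f(t, x) = t/3 - 7*x^6/5:
  f_t(t,x)  = 1/3
  f_x(t,x)  = -42*x^5/5
  f_xx(t,x) = -42*x^4
Assemble drift = f_t + (1/2) f_xx = 1/3 - 21*x^4 and diffusion = f_x = -42*x^5/5. Substituting x = B_t:
  d(-7*B_t^6/5 + t/3) = (1/3 - 21*B_t^4) dt + (-42*B_t^5/5) dB_t.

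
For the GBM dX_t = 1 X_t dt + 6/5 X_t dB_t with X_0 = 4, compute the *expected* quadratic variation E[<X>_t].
E[<X>_t] = 288*exp(86*t/25)/43 - 288/43

<X>_t = int_0^t ((6/5) * X_s)^2 ds. Taking expectation inside the integral: E[<X>_t] = (6/5)^2 * int_0^t E[X_s^2] ds. For GBM, E[X_s^2] = x_0^2 * exp((2 mu + sigma^2) s). Integrating:
  E[<X>_t] = (6/5)^2 * 4^2 * (exp((2*1 + (6/5)^2) t) - 1) / (2*1 + (6/5)^2)
           = (6/5)^2 * 4^2 * (exp((86/25) t) - 1) / (86/25) = 288*exp(86*t/25)/43 - 288/43.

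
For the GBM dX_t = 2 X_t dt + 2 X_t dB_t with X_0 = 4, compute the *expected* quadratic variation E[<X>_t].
E[<X>_t] = 8*exp(8*t) - 8

<X>_t = int_0^t (2 * X_s)^2 ds. Taking expectation inside the integral: E[<X>_t] = 2^2 * int_0^t E[X_s^2] ds. For GBM, E[X_s^2] = x_0^2 * exp((2 mu + sigma^2) s). Integrating:
  E[<X>_t] = 2^2 * 4^2 * (exp((2*2 + 2^2) t) - 1) / (2*2 + 2^2)
           = 2^2 * 4^2 * (exp(8 t) - 1) / 8 = 8*exp(8*t) - 8.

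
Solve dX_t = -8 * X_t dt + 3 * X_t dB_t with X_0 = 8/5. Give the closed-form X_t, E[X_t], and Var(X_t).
X_t = 8/5 * exp((-25/2) t + (3) B_t); E[X_t] = 8*exp(-8*t)/5; Var(X_t) = (64*exp(9*t) - 64)*exp(-16*t)/25

For GBM dX = mu X dt + sigma X dB with X_0 = x_0, apply Itô to Y = log X: dY = (mu - sigma^2/2) dt + sigma dB, so Y_t = log(x_0) + (mu - sigma^2/2) t + sigma B_t and hence X_t = x_0 * exp((mu - sigma^2/2) t + sigma B_t).
With mu = -8, sigma = 3, x_0 = 8/5, this gives:
  X_t = 8/5 * exp((-25/2) * t + (3) * B_t).
Since sigma*B_t ~ Normal(0, sigma^2 t), E[exp(sigma*B_t)] = exp(sigma^2 t / 2); so E[X_t] = x_0 * exp((mu - sigma^2/2) t) * exp(sigma^2 t / 2) = x_0 * exp(mu t) = 8*exp(-8*t)/5.
Var(X_t) = E[X_t^2] - (E[X_t])^2 = x_0^2 * exp(2 mu t) * (exp(sigma^2 t) - 1) = (64*exp(9*t) - 64)*exp(-16*t)/25.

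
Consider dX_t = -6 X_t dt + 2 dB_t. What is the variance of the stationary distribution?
lim Var(X_t) = 1/3

The OU SDE dX = -theta X dt + sigma dB admits the integrating factor exp(theta t): d(exp(theta t) X_t) = sigma exp(theta t) dB_t. Integrating from 0 to t gives X_t = x_0 * exp(-theta t) + sigma * int_0^t exp(-theta (t-s)) dB_s for any initial x_0. The Itô integral has variance (by the Itô isometry) sigma^2 * int_0^t exp(-2 theta (t - s)) ds = sigma^2 * (1 - exp(-2 theta t)) / (2 theta), independent of x_0.
With theta = 6, sigma = 2:
  Var(X_t) = (2)^2 * (1 - exp(-2*6 t)) / (2 * 6) = 1/3 - exp(-12*t)/3.
As t -> infinity, exp(-2*6 t) -> 0, so the stationary variance is sigma^2 / (2 theta) = 1/3.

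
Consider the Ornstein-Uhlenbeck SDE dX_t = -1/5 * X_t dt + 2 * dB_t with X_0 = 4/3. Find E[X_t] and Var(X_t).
E[X_t] = 4*exp(-t/5)/3; Var(X_t) = 10 - 10*exp(-2*t/5)

The OU SDE dX = -theta X dt + sigma dB admits the integrating factor exp(theta t): d(exp(theta t) X_t) = sigma exp(theta t) dB_t. Integrating from 0 to t:
  X_t = x_0 * exp(-theta t) + sigma * int_0^t exp(-theta (t-s)) dB_s.
The Itô integral has mean 0 and (by the Itô isometry) variance sigma^2 * int_0^t exp(-2 theta (t - s)) ds = sigma^2 * (1 - exp(-2 theta t)) / (2 theta).
With theta = 1/5, sigma = 2, x_0 = 4/3:
  E[X_t] = 4/3 * exp(-1/5 t) = 4*exp(-t/5)/3
  Var(X_t) = (2)^2 * (1 - exp(-2*1/5 t)) / (2 * 1/5) = 10 - 10*exp(-2*t/5).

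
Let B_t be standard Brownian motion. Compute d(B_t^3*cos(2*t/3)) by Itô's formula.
d(B_t^3*cos(2*t/3)) = (B_t*(-2*B_t^2*sin(2*t/3) + 9*cos(2*t/3))/3) dt + (3*B_t^2*cos(2*t/3)) dB_t

Itô's formula for f(t, x): d f(t, B_t) = (f_t + (1/2) f_xx) dt + f_x dB_t. Compute partials of f(t, x) = x^3*cos(2*t/3):
  f_t(t,x)  = -2*x^3*sin(2*t/3)/3
  f_x(t,x)  = 3*x^2*cos(2*t/3)
  f_xx(t,x) = 6*x*cos(2*t/3)
Assemble drift = f_t + (1/2) f_xx = x*(-2*x^2*sin(2*t/3) + 9*cos(2*t/3))/3 and diffusion = f_x = 3*x^2*cos(2*t/3). Substituting x = B_t:
  d(B_t^3*cos(2*t/3)) = (B_t*(-2*B_t^2*sin(2*t/3) + 9*cos(2*t/3))/3) dt + (3*B_t^2*cos(2*t/3)) dB_t.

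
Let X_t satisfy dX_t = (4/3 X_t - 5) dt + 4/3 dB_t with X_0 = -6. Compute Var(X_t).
Var(X_t) = 2*exp(8*t/3)/3 - 2/3

The variance V(t) = Var(X_t) satisfies V'(t) = 2 a V(t) + c^2 with V(0) = 0 (drift coefficient is linear in X, diffusion is constant). With a = 4/3, c = 4/3, the solution is
  V(t) = (c^2 / (2 a)) * (exp(2 a t) - 1)
       = ((4/3)^2 / (2*(4/3))) * (exp((8/3) t) - 1)
       = 2*exp(8*t/3)/3 - 2/3.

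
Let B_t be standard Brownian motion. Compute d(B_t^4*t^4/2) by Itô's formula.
d(B_t^4*t^4/2) = (B_t^2*t^3*(2*B_t^2 + 3*t)) dt + (2*B_t^3*t^4) dB_t

Itô's formula for f(t, x): d f(t, B_t) = (f_t + (1/2) f_xx) dt + f_x dB_t. Compute partials of f(t, x) = t^4*x^4/2:
  f_t(t,x)  = 2*t^3*x^4
  f_x(t,x)  = 2*t^4*x^3
  f_xx(t,x) = 6*t^4*x^2
Assemble drift = f_t + (1/2) f_xx = t^3*x^2*(3*t + 2*x^2) and diffusion = f_x = 2*t^4*x^3. Substituting x = B_t:
  d(B_t^4*t^4/2) = (B_t^2*t^3*(2*B_t^2 + 3*t)) dt + (2*B_t^3*t^4) dB_t.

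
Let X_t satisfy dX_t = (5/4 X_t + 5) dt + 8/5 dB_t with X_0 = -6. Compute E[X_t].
E[X_t] = -2*exp(5*t/4) - 4

Taking expectations and using E[dB_t] = 0, the mean m(t) = E[X_t] satisfies the ODE m'(t) = a m(t) + b with m(0) = x_0. With a = 5/4, b = 5, x_0 = -6, the solution is
  m(t) = x_0 * exp(a t) + (b/a) * (exp(a t) - 1)
       = (-6) * exp((5/4) t) + (5/(5/4)) * (exp((5/4) t) - 1)
       = -2*exp(5*t/4) - 4.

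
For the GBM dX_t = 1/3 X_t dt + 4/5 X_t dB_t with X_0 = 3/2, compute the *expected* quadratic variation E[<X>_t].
E[<X>_t] = 54*exp(98*t/75)/49 - 54/49

<X>_t = int_0^t ((4/5) * X_s)^2 ds. Taking expectation inside the integral: E[<X>_t] = (4/5)^2 * int_0^t E[X_s^2] ds. For GBM, E[X_s^2] = x_0^2 * exp((2 mu + sigma^2) s). Integrating:
  E[<X>_t] = (4/5)^2 * (3/2)^2 * (exp((2*(1/3) + (4/5)^2) t) - 1) / (2*(1/3) + (4/5)^2)
           = (4/5)^2 * (3/2)^2 * (exp((98/75) t) - 1) / (98/75) = 54*exp(98*t/75)/49 - 54/49.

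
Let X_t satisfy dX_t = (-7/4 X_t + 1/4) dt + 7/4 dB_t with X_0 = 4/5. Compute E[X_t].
E[X_t] = 1/7 + 23*exp(-7*t/4)/35

Taking expectations and using E[dB_t] = 0, the mean m(t) = E[X_t] satisfies the ODE m'(t) = a m(t) + b with m(0) = x_0. With a = -7/4, b = 1/4, x_0 = 4/5, the solution is
  m(t) = x_0 * exp(a t) + (b/a) * (exp(a t) - 1)
       = (4/5) * exp((-7/4) t) + ((1/4)/(-7/4)) * (exp((-7/4) t) - 1)
       = 1/7 + 23*exp(-7*t/4)/35.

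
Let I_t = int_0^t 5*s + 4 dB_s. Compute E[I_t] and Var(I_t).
E[I_t] = 0; Var(I_t) = t*(25*t^2 + 60*t + 48)/3

The Itô integral of a deterministic integrand f(s) has mean 0 because each increment f(s) * (B_{s+ds} - B_s) has mean 0. By the Itô isometry:
  Var( int_0^t f(s) dB_s ) = E[ (int_0^t f(s) dB_s)^2 ] = int_0^t f(s)^2 ds.
Here f(s) = 5*s + 4, so f(s)^2 = (5*s + 4)^2. Integrate:
  int_0^t ((5*s + 4)^2) ds = t*(25*t^2 + 60*t + 48)/3.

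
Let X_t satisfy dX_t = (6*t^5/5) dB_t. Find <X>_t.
<X>_t = 36*t^11/275

For an Itô process dX_t = a(t) dt + b(t) dB_t, the quadratic variation is <X>_t = int_0^t b(s)^2 ds (the drift term does not contribute). Here b(s) = 6*s^5/5, so
  b(s)^2 = 36*s^10/25.
Integrating from 0 to t:
  <X>_t = int_0^t (36*s^10/25) ds = 36*t^11/275.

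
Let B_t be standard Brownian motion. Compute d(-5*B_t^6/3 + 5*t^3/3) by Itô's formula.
d(-5*B_t^6/3 + 5*t^3/3) = (-25*B_t^4 + 5*t^2) dt + (-10*B_t^5) dB_t

Itô's formula for f(t, x): d f(t, B_t) = (f_t + (1/2) f_xx) dt + f_x dB_t. Compute partials of f(t, x) = 5*t^3/3 - 5*x^6/3:
  f_t(t,x)  = 5*t^2
  f_x(t,x)  = -10*x^5
  f_xx(t,x) = -50*x^4
Assemble drift = f_t + (1/2) f_xx = 5*t^2 - 25*x^4 and diffusion = f_x = -10*x^5. Substituting x = B_t:
  d(-5*B_t^6/3 + 5*t^3/3) = (-25*B_t^4 + 5*t^2) dt + (-10*B_t^5) dB_t.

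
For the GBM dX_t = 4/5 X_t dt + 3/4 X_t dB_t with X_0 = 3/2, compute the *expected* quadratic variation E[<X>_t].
E[<X>_t] = 405*exp(173*t/80)/692 - 405/692

<X>_t = int_0^t ((3/4) * X_s)^2 ds. Taking expectation inside the integral: E[<X>_t] = (3/4)^2 * int_0^t E[X_s^2] ds. For GBM, E[X_s^2] = x_0^2 * exp((2 mu + sigma^2) s). Integrating:
  E[<X>_t] = (3/4)^2 * (3/2)^2 * (exp((2*(4/5) + (3/4)^2) t) - 1) / (2*(4/5) + (3/4)^2)
           = (3/4)^2 * (3/2)^2 * (exp((173/80) t) - 1) / (173/80) = 405*exp(173*t/80)/692 - 405/692.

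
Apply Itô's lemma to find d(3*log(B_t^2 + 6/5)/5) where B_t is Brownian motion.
d(3*log(B_t^2 + 6/5)/5) = (3*(6 - 5*B_t^2)/(5*B_t^2 + 6)^2) dt + (6*B_t/(5*B_t^2 + 6)) dB_t

Itô's formula for f(B_t) gives d f(B_t) = f'(B_t) dB_t + (1/2) f''(B_t) dt. Compute derivatives of f(x) = 3*log(x^2 + 6/5)/5:
  f'(x)  = 6*x/(5*x^2 + 6)
  f''(x) = 6*(6 - 5*x^2)/(5*x^2 + 6)^2
Substitute x = B_t and multiply the f'' term by 1/2:
  drift     = (1/2) * (6*(6 - 5*x^2)/(5*x^2 + 6)^2) evaluated at B_t = 3*(6 - 5*B_t^2)/(5*B_t^2 + 6)^2
  diffusion = (6*x/(5*x^2 + 6)) evaluated at B_t = 6*B_t/(5*B_t^2 + 6)
Therefore d(3*log(B_t^2 + 6/5)/5) = (3*(6 - 5*B_t^2)/(5*B_t^2 + 6)^2) dt + (6*B_t/(5*B_t^2 + 6)) dB_t.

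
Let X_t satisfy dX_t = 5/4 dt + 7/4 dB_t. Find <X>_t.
<X>_t = 49*t/16

For an Itô process dX_t = a(t) dt + b(t) dB_t, the quadratic variation is <X>_t = int_0^t b(s)^2 ds (the drift term does not contribute). Here b(s) = 7/4, so
  b(s)^2 = 49/16.
Integrating from 0 to t:
  <X>_t = int_0^t (49/16) ds = 49*t/16.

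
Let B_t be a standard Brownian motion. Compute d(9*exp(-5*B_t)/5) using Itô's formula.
d(9*exp(-5*B_t)/5) = (45*exp(-5*B_t)/2) dt + (-9*exp(-5*B_t)) dB_t

Itô's formula for f(B_t) gives d f(B_t) = f'(B_t) dB_t + (1/2) f''(B_t) dt. Compute derivatives of f(x) = 9*exp(-5*x)/5:
  f'(x)  = -9*exp(-5*x)
  f''(x) = 45*exp(-5*x)
Substitute x = B_t and multiply the f'' term by 1/2:
  drift     = (1/2) * (45*exp(-5*x)) evaluated at B_t = 45*exp(-5*B_t)/2
  diffusion = (-9*exp(-5*x)) evaluated at B_t = -9*exp(-5*B_t)
Therefore d(9*exp(-5*B_t)/5) = (45*exp(-5*B_t)/2) dt + (-9*exp(-5*B_t)) dB_t.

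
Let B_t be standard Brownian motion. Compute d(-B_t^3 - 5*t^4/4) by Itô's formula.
d(-B_t^3 - 5*t^4/4) = (-3*B_t - 5*t^3) dt + (-3*B_t^2) dB_t

Itô's formula for f(t, x): d f(t, B_t) = (f_t + (1/2) f_xx) dt + f_x dB_t. Compute partials of f(t, x) = -5*t^4/4 - x^3:
  f_t(t,x)  = -5*t^3
  f_x(t,x)  = -3*x^2
  f_xx(t,x) = -6*x
Assemble drift = f_t + (1/2) f_xx = -5*t^3 - 3*x and diffusion = f_x = -3*x^2. Substituting x = B_t:
  d(-B_t^3 - 5*t^4/4) = (-3*B_t - 5*t^3) dt + (-3*B_t^2) dB_t.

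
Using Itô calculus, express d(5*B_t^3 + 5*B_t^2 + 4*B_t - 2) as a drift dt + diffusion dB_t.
d(5*B_t^3 + 5*B_t^2 + 4*B_t - 2) = (15*B_t + 5) dt + (15*B_t^2 + 10*B_t + 4) dB_t

Itô's formula for f(B_t) gives d f(B_t) = f'(B_t) dB_t + (1/2) f''(B_t) dt. Compute derivatives of f(x) = 5*x^3 + 5*x^2 + 4*x - 2:
  f'(x)  = 15*x^2 + 10*x + 4
  f''(x) = 30*x + 10
Substitute x = B_t and multiply the f'' term by 1/2:
  drift     = (1/2) * (30*x + 10) evaluated at B_t = 15*B_t + 5
  diffusion = (15*x^2 + 10*x + 4) evaluated at B_t = 15*B_t^2 + 10*B_t + 4
Therefore d(5*B_t^3 + 5*B_t^2 + 4*B_t - 2) = (15*B_t + 5) dt + (15*B_t^2 + 10*B_t + 4) dB_t.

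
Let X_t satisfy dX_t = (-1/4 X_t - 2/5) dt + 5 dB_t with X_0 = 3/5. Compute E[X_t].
E[X_t] = -8/5 + 11*exp(-t/4)/5

Taking expectations and using E[dB_t] = 0, the mean m(t) = E[X_t] satisfies the ODE m'(t) = a m(t) + b with m(0) = x_0. With a = -1/4, b = -2/5, x_0 = 3/5, the solution is
  m(t) = x_0 * exp(a t) + (b/a) * (exp(a t) - 1)
       = (3/5) * exp((-1/4) t) + ((-2/5)/(-1/4)) * (exp((-1/4) t) - 1)
       = -8/5 + 11*exp(-t/4)/5.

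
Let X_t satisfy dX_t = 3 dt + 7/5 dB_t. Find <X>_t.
<X>_t = 49*t/25

For an Itô process dX_t = a(t) dt + b(t) dB_t, the quadratic variation is <X>_t = int_0^t b(s)^2 ds (the drift term does not contribute). Here b(s) = 7/5, so
  b(s)^2 = 49/25.
Integrating from 0 to t:
  <X>_t = int_0^t (49/25) ds = 49*t/25.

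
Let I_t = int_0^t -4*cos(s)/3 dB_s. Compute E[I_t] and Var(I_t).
E[I_t] = 0; Var(I_t) = 8*t/9 + 4*sin(2*t)/9

The Itô integral of a deterministic integrand f(s) has mean 0 because each increment f(s) * (B_{s+ds} - B_s) has mean 0. By the Itô isometry:
  Var( int_0^t f(s) dB_s ) = E[ (int_0^t f(s) dB_s)^2 ] = int_0^t f(s)^2 ds.
Here f(s) = -4*cos(s)/3, so f(s)^2 = 16*cos(s)^2/9. Integrate:
  int_0^t (16*cos(s)^2/9) ds = 8*t/9 + 4*sin(2*t)/9.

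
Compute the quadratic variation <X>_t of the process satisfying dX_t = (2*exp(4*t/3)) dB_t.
<X>_t = 3*exp(8*t/3)/2 - 3/2

For an Itô process dX_t = a(t) dt + b(t) dB_t, the quadratic variation is <X>_t = int_0^t b(s)^2 ds (the drift term does not contribute). Here b(s) = 2*exp(4*s/3), so
  b(s)^2 = 4*exp(8*s/3).
Integrating from 0 to t:
  <X>_t = int_0^t (4*exp(8*s/3)) ds = 3*exp(8*t/3)/2 - 3/2.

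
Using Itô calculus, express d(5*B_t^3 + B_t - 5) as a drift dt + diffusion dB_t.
d(5*B_t^3 + B_t - 5) = (15*B_t) dt + (15*B_t^2 + 1) dB_t

Itô's formula for f(B_t) gives d f(B_t) = f'(B_t) dB_t + (1/2) f''(B_t) dt. Compute derivatives of f(x) = 5*x^3 + x - 5:
  f'(x)  = 15*x^2 + 1
  f''(x) = 30*x
Substitute x = B_t and multiply the f'' term by 1/2:
  drift     = (1/2) * (30*x) evaluated at B_t = 15*B_t
  diffusion = (15*x^2 + 1) evaluated at B_t = 15*B_t^2 + 1
Therefore d(5*B_t^3 + B_t - 5) = (15*B_t) dt + (15*B_t^2 + 1) dB_t.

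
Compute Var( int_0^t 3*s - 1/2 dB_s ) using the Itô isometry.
Var = t*(12*t^2 - 6*t + 1)/4

The Itô integral of a deterministic integrand f(s) has mean 0 because each increment f(s) * (B_{s+ds} - B_s) has mean 0. By the Itô isometry:
  Var( int_0^t f(s) dB_s ) = E[ (int_0^t f(s) dB_s)^2 ] = int_0^t f(s)^2 ds.
Here f(s) = 3*s - 1/2, so f(s)^2 = (6*s - 1)^2/4. Integrate:
  int_0^t ((6*s - 1)^2/4) ds = t*(12*t^2 - 6*t + 1)/4.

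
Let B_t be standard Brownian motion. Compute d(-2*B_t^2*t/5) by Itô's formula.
d(-2*B_t^2*t/5) = (-2*B_t^2/5 - 2*t/5) dt + (-4*B_t*t/5) dB_t

Itô's formula for f(t, x): d f(t, B_t) = (f_t + (1/2) f_xx) dt + f_x dB_t. Compute partials of f(t, x) = -2*t*x^2/5:
  f_t(t,x)  = -2*x^2/5
  f_x(t,x)  = -4*t*x/5
  f_xx(t,x) = -4*t/5
Assemble drift = f_t + (1/2) f_xx = -2*t/5 - 2*x^2/5 and diffusion = f_x = -4*t*x/5. Substituting x = B_t:
  d(-2*B_t^2*t/5) = (-2*B_t^2/5 - 2*t/5) dt + (-4*B_t*t/5) dB_t.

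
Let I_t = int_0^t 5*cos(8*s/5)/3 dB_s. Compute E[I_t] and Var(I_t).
E[I_t] = 0; Var(I_t) = 25*t/18 + 125*sin(8*t/5)*cos(8*t/5)/144

The Itô integral of a deterministic integrand f(s) has mean 0 because each increment f(s) * (B_{s+ds} - B_s) has mean 0. By the Itô isometry:
  Var( int_0^t f(s) dB_s ) = E[ (int_0^t f(s) dB_s)^2 ] = int_0^t f(s)^2 ds.
Here f(s) = 5*cos(8*s/5)/3, so f(s)^2 = 25*cos(8*s/5)^2/9. Integrate:
  int_0^t (25*cos(8*s/5)^2/9) ds = 25*t/18 + 125*sin(8*t/5)*cos(8*t/5)/144.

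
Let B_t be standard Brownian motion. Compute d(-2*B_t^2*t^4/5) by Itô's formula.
d(-2*B_t^2*t^4/5) = (2*t^3*(-4*B_t^2 - t)/5) dt + (-4*B_t*t^4/5) dB_t

Itô's formula for f(t, x): d f(t, B_t) = (f_t + (1/2) f_xx) dt + f_x dB_t. Compute partials of f(t, x) = -2*t^4*x^2/5:
  f_t(t,x)  = -8*t^3*x^2/5
  f_x(t,x)  = -4*t^4*x/5
  f_xx(t,x) = -4*t^4/5
Assemble drift = f_t + (1/2) f_xx = 2*t^3*(-t - 4*x^2)/5 and diffusion = f_x = -4*t^4*x/5. Substituting x = B_t:
  d(-2*B_t^2*t^4/5) = (2*t^3*(-4*B_t^2 - t)/5) dt + (-4*B_t*t^4/5) dB_t.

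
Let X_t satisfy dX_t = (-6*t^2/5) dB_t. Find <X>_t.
<X>_t = 36*t^5/125

For an Itô process dX_t = a(t) dt + b(t) dB_t, the quadratic variation is <X>_t = int_0^t b(s)^2 ds (the drift term does not contribute). Here b(s) = -6*s^2/5, so
  b(s)^2 = 36*s^4/25.
Integrating from 0 to t:
  <X>_t = int_0^t (36*s^4/25) ds = 36*t^5/125.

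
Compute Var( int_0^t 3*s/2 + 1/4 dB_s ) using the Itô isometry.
Var = t*(12*t^2 + 6*t + 1)/16

The Itô integral of a deterministic integrand f(s) has mean 0 because each increment f(s) * (B_{s+ds} - B_s) has mean 0. By the Itô isometry:
  Var( int_0^t f(s) dB_s ) = E[ (int_0^t f(s) dB_s)^2 ] = int_0^t f(s)^2 ds.
Here f(s) = 3*s/2 + 1/4, so f(s)^2 = (6*s + 1)^2/16. Integrate:
  int_0^t ((6*s + 1)^2/16) ds = t*(12*t^2 + 6*t + 1)/16.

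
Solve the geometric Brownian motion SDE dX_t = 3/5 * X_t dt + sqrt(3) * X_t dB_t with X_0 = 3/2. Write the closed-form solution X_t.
X_t = 3/2 * exp((-9/10) * t + (sqrt(3)) * B_t)

For GBM dX = mu X dt + sigma X dB with X_0 = x_0, apply Itô to Y = log X: dY = (mu - sigma^2/2) dt + sigma dB, so Y_t = log(x_0) + (mu - sigma^2/2) t + sigma B_t and hence X_t = x_0 * exp((mu - sigma^2/2) t + sigma B_t).
With mu = 3/5, sigma = sqrt(3), x_0 = 3/2, this gives:
  X_t = 3/2 * exp((-9/10) * t + (sqrt(3)) * B_t).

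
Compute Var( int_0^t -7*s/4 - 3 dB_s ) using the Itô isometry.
Var = t*(49*t^2 + 252*t + 432)/48

The Itô integral of a deterministic integrand f(s) has mean 0 because each increment f(s) * (B_{s+ds} - B_s) has mean 0. By the Itô isometry:
  Var( int_0^t f(s) dB_s ) = E[ (int_0^t f(s) dB_s)^2 ] = int_0^t f(s)^2 ds.
Here f(s) = -7*s/4 - 3, so f(s)^2 = (7*s + 12)^2/16. Integrate:
  int_0^t ((7*s + 12)^2/16) ds = t*(49*t^2 + 252*t + 432)/48.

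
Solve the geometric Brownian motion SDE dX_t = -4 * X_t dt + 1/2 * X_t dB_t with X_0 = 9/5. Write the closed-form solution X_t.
X_t = 9/5 * exp((-33/8) * t + (1/2) * B_t)

For GBM dX = mu X dt + sigma X dB with X_0 = x_0, apply Itô to Y = log X: dY = (mu - sigma^2/2) dt + sigma dB, so Y_t = log(x_0) + (mu - sigma^2/2) t + sigma B_t and hence X_t = x_0 * exp((mu - sigma^2/2) t + sigma B_t).
With mu = -4, sigma = 1/2, x_0 = 9/5, this gives:
  X_t = 9/5 * exp((-33/8) * t + (1/2) * B_t).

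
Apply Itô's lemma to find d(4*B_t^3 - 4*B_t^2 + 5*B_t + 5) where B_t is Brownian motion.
d(4*B_t^3 - 4*B_t^2 + 5*B_t + 5) = (12*B_t - 4) dt + (12*B_t^2 - 8*B_t + 5) dB_t

Itô's formula for f(B_t) gives d f(B_t) = f'(B_t) dB_t + (1/2) f''(B_t) dt. Compute derivatives of f(x) = 4*x^3 - 4*x^2 + 5*x + 5:
  f'(x)  = 12*x^2 - 8*x + 5
  f''(x) = 24*x - 8
Substitute x = B_t and multiply the f'' term by 1/2:
  drift     = (1/2) * (24*x - 8) evaluated at B_t = 12*B_t - 4
  diffusion = (12*x^2 - 8*x + 5) evaluated at B_t = 12*B_t^2 - 8*B_t + 5
Therefore d(4*B_t^3 - 4*B_t^2 + 5*B_t + 5) = (12*B_t - 4) dt + (12*B_t^2 - 8*B_t + 5) dB_t.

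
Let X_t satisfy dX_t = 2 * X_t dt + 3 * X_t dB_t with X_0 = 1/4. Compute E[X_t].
E[X_t] = exp(2*t)/4

For GBM dX = mu X dt + sigma X dB with X_0 = x_0, apply Itô to Y = log X: dY = (mu - sigma^2/2) dt + sigma dB, so Y_t = log(x_0) + (mu - sigma^2/2) t + sigma B_t and hence X_t = x_0 * exp((mu - sigma^2/2) t + sigma B_t).
With mu = 2, sigma = 3, x_0 = 1/4, this gives:
  X_t = 1/4 * exp((-5/2) * t + (3) * B_t).
Since sigma*B_t ~ Normal(0, sigma^2 t), E[exp(sigma*B_t)] = exp(sigma^2 t / 2); so E[X_t] = x_0 * exp((mu - sigma^2/2) t) * exp(sigma^2 t / 2) = x_0 * exp(mu t) = exp(2*t)/4.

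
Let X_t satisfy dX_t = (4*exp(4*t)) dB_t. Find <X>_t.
<X>_t = 2*exp(8*t) - 2

For an Itô process dX_t = a(t) dt + b(t) dB_t, the quadratic variation is <X>_t = int_0^t b(s)^2 ds (the drift term does not contribute). Here b(s) = 4*exp(4*s), so
  b(s)^2 = 16*exp(8*s).
Integrating from 0 to t:
  <X>_t = int_0^t (16*exp(8*s)) ds = 2*exp(8*t) - 2.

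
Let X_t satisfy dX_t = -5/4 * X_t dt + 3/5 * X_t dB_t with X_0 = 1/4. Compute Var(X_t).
Var(X_t) = (exp(9*t/25) - 1)*exp(-5*t/2)/16

For GBM dX = mu X dt + sigma X dB with X_0 = x_0, apply Itô to Y = log X: dY = (mu - sigma^2/2) dt + sigma dB, so Y_t = log(x_0) + (mu - sigma^2/2) t + sigma B_t and hence X_t = x_0 * exp((mu - sigma^2/2) t + sigma B_t).
With mu = -5/4, sigma = 3/5, x_0 = 1/4, this gives:
  X_t = 1/4 * exp((-143/100) * t + (3/5) * B_t).
Since sigma*B_t ~ Normal(0, sigma^2 t), E[exp(sigma*B_t)] = exp(sigma^2 t / 2); so E[X_t] = x_0 * exp((mu - sigma^2/2) t) * exp(sigma^2 t / 2) = x_0 * exp(mu t) = exp(-5*t/4)/4.
Var(X_t) = E[X_t^2] - (E[X_t])^2 = x_0^2 * exp(2 mu t) * (exp(sigma^2 t) - 1) = (exp(9*t/25) - 1)*exp(-5*t/2)/16.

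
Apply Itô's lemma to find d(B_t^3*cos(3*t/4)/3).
d(B_t^3*cos(3*t/4)/3) = (B_t*(-B_t^2*sin(3*t/4)/4 + cos(3*t/4))) dt + (B_t^2*cos(3*t/4)) dB_t

Itô's formula for f(t, x): d f(t, B_t) = (f_t + (1/2) f_xx) dt + f_x dB_t. Compute partials of f(t, x) = x^3*cos(3*t/4)/3:
  f_t(t,x)  = -x^3*sin(3*t/4)/4
  f_x(t,x)  = x^2*cos(3*t/4)
  f_xx(t,x) = 2*x*cos(3*t/4)
Assemble drift = f_t + (1/2) f_xx = x*(-x^2*sin(3*t/4)/4 + cos(3*t/4)) and diffusion = f_x = x^2*cos(3*t/4). Substituting x = B_t:
  d(B_t^3*cos(3*t/4)/3) = (B_t*(-B_t^2*sin(3*t/4)/4 + cos(3*t/4))) dt + (B_t^2*cos(3*t/4)) dB_t.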